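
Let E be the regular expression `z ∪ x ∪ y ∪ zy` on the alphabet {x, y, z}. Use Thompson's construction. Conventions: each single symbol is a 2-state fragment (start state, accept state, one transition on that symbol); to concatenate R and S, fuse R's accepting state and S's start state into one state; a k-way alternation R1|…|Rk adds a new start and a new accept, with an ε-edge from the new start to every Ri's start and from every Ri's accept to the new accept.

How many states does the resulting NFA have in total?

Per subexpression:
Each of the 5 symbol leaves contributes a 2-state fragment.
  zy = 3 states
  z ∪ x ∪ y ∪ zy = 11 states

11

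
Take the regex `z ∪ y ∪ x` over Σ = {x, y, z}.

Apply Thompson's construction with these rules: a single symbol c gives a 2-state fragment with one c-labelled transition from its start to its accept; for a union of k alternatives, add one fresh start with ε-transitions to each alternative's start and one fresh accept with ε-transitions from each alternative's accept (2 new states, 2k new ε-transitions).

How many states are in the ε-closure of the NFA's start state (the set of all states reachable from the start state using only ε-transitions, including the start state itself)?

Let C(F) = |ε-closure(F.start)| within fragment F, and note whether F accepts ε. Symbol fragments have C = 1 and do not accept ε. Then:
  z ∪ y ∪ x : new start ε-reaches every alternative's start; none of them accept ε, so the new accept is not reached: C = 1 + 1 + 1 + 1 = 4

4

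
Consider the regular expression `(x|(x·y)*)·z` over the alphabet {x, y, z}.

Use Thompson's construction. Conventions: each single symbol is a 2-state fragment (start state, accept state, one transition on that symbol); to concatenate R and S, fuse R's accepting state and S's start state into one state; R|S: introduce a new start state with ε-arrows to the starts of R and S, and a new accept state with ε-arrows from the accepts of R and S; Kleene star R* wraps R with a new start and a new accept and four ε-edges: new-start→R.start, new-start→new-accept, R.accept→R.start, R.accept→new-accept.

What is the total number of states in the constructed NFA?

10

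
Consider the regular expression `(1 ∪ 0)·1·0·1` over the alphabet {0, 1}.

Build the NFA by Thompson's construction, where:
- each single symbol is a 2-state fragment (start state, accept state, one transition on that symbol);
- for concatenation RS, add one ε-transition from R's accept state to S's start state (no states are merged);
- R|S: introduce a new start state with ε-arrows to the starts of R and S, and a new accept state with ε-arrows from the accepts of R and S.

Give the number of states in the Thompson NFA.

12

Recursing over subexpressions:
Each of the 5 symbol leaves contributes a 2-state fragment.
  1 ∪ 0 = 6 states
  (1 ∪ 0)·1·0·1 = 12 states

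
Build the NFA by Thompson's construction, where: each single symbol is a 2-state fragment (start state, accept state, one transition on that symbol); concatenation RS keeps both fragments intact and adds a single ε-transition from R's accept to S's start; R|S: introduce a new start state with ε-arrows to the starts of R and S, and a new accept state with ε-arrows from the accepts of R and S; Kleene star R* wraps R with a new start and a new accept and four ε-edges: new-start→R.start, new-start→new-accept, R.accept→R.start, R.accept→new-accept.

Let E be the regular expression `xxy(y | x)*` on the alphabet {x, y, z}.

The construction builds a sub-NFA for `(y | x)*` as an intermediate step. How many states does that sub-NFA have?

8

Fragment for `(y | x)*`:
Each of the 2 symbol leaves contributes a 2-state fragment.
  y | x : 6 states
  (y | x)* : 8 states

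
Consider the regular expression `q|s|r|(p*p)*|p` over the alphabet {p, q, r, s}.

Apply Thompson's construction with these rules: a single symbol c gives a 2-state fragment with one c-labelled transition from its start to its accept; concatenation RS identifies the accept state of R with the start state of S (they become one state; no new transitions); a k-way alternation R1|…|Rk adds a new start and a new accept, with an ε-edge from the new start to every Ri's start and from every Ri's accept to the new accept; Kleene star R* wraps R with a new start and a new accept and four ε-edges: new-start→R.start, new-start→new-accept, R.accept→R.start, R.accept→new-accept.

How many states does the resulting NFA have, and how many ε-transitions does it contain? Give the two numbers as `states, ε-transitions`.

17, 18

Recursing over subexpressions:
Each of the 6 symbol leaves contributes 2 states and 0 ε-transitions.
  p* : 4 states, 4 ε-transitions
  p*p : 5 states, 4 ε-transitions
  (p*p)* : 7 states, 8 ε-transitions
  q|s|r|(p*p)*|p : 17 states, 18 ε-transitions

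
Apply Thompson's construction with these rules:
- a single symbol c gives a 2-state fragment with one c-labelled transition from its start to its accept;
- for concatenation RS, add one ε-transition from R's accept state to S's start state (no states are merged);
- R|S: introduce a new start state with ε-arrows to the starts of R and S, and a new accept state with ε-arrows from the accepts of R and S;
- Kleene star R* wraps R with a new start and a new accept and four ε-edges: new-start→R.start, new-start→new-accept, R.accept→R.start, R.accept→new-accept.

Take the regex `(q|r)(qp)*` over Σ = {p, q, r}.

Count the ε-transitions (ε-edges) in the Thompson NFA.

Building bottom-up:
Each of the 4 symbol leaves contributes 0 ε-transitions.
  q|r : 4 ε-transitions
  qp : 1 ε-transition
  (qp)* : 5 ε-transitions
  (q|r)(qp)* : 10 ε-transitions

10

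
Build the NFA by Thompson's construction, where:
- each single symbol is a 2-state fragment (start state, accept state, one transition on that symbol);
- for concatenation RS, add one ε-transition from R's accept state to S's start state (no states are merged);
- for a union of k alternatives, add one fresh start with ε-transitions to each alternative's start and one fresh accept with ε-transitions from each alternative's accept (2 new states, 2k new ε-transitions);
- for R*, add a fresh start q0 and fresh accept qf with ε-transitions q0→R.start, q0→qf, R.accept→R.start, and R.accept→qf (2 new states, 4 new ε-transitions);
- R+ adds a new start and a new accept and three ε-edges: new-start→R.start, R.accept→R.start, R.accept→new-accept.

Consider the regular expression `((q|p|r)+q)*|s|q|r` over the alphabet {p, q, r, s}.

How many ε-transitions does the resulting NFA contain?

22

Per subexpression:
Each of the 7 symbol leaves contributes 0 ε-transitions.
  q|p|r — 6 ε-transitions
  (q|p|r)+ — 9 ε-transitions
  (q|p|r)+q — 10 ε-transitions
  ((q|p|r)+q)* — 14 ε-transitions
  ((q|p|r)+q)*|s|q|r — 22 ε-transitions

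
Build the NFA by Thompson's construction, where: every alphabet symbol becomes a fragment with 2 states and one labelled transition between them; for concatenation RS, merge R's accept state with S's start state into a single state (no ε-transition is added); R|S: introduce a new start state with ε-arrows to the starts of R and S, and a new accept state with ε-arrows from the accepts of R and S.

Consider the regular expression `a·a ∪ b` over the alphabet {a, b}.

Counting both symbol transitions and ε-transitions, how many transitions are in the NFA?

7

Bottom-up over the parse tree:
Each of the 3 symbol leaves contributes 1 transition (1 symbol, 0 ε).
  a·a → 2 transitions (2 symbol, 0 ε)
  a·a ∪ b → 7 transitions (3 symbol, 4 ε)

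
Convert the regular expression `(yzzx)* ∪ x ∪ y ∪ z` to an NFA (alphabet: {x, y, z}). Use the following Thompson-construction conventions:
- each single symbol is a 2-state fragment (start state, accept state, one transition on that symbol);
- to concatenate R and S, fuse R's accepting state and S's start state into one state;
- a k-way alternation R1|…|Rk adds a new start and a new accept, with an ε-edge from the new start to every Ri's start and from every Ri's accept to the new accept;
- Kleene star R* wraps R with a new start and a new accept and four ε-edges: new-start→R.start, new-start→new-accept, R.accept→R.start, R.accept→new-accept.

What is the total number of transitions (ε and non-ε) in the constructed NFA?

19

Building bottom-up:
Each of the 7 symbol leaves contributes 1 transition (1 symbol, 0 ε).
  yzzx : 4 transitions (4 symbol, 0 ε)
  (yzzx)* : 8 transitions (4 symbol, 4 ε)
  (yzzx)* ∪ x ∪ y ∪ z : 19 transitions (7 symbol, 12 ε)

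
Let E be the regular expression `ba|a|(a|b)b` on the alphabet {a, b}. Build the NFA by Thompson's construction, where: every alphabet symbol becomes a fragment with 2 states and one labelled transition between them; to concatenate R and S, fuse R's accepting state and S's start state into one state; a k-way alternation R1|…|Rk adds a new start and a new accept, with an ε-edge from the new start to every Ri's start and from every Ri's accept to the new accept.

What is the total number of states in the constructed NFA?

14

Bottom-up over the parse tree:
Each of the 6 symbol leaves contributes a 2-state fragment.
  ba — 3 states
  a|b — 6 states
  (a|b)b — 7 states
  ba|a|(a|b)b — 14 states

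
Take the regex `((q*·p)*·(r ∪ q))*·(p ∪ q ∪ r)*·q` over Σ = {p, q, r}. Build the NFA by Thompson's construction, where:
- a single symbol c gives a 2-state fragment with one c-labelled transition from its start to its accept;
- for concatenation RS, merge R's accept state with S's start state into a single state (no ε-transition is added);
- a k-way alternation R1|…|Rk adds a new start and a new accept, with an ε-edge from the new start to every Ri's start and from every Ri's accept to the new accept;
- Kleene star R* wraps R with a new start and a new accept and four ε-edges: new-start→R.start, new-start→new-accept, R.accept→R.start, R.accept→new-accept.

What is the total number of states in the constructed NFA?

24

Per subexpression:
Each of the 8 symbol leaves contributes a 2-state fragment.
  q* → 4 states
  q*·p → 5 states
  (q*·p)* → 7 states
  r ∪ q → 6 states
  (q*·p)*·(r ∪ q) → 12 states
  ((q*·p)*·(r ∪ q))* → 14 states
  p ∪ q ∪ r → 8 states
  (p ∪ q ∪ r)* → 10 states
  ((q*·p)*·(r ∪ q))*·(p ∪ q ∪ r)*·q → 24 states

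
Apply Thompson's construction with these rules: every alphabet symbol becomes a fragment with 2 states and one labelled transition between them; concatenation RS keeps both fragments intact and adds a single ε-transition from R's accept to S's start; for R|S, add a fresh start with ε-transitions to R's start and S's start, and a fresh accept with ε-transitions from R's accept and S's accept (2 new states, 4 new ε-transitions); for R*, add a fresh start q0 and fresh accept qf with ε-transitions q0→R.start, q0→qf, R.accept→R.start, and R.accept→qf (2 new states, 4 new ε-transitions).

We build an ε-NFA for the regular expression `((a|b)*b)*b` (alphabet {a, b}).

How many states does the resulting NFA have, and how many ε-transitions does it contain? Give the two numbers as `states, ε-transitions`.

By structural recursion:
Each of the 4 symbol leaves contributes 2 states and 0 ε-transitions.
  a|b → 6 states, 4 ε-transitions
  (a|b)* → 8 states, 8 ε-transitions
  (a|b)*b → 10 states, 9 ε-transitions
  ((a|b)*b)* → 12 states, 13 ε-transitions
  ((a|b)*b)*b → 14 states, 14 ε-transitions

14, 14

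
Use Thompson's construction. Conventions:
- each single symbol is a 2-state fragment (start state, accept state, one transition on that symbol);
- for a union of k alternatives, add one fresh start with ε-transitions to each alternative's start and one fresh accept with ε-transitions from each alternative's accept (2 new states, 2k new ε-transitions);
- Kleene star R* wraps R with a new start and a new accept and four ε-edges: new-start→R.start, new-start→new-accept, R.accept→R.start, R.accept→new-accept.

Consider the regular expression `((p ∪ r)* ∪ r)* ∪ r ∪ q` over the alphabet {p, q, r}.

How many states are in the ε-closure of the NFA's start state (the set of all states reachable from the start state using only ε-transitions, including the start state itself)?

Let C(F) = |ε-closure(F.start)| within fragment F, and note whether F accepts ε. Symbol fragments have C = 1 and do not accept ε. Then:
  p ∪ r → |closure| = 1 + 1 + 1 = 3 (the new accept is not ε-reachable since no branch accepts ε)
  (p ∪ r)* → the star's fresh start ε-reaches both the body's start and the fresh accept: |closure| = 2 + 3 = 5
  (p ∪ r)* ∪ r → new start ε-reaches every alternative's start; at least one alternative accepts ε, so the union's new accept is reached too: |closure| = 1 + 5 + 1 + 1 = 8
  ((p ∪ r)* ∪ r)* → |closure| = 1 (new start) + 8 (body) + 1 (new accept) = 10
  ((p ∪ r)* ∪ r)* ∪ r ∪ q → |closure| = 1 (new start) + (10 + 1 + 1) + 1 (new accept, since some branch ε-reaches its own accept) = 14

14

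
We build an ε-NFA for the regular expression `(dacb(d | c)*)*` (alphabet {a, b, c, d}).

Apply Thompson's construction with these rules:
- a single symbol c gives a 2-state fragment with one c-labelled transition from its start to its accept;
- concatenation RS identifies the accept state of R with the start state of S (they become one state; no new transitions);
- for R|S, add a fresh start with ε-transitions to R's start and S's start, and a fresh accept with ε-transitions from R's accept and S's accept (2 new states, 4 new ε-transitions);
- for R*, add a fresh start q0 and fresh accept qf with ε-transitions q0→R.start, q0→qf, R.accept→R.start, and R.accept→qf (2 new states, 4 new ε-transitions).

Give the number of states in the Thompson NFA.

14

By structural recursion:
Each of the 6 symbol leaves contributes a 2-state fragment.
  d | c — 6 states
  (d | c)* — 8 states
  dacb(d | c)* — 12 states
  (dacb(d | c)*)* — 14 states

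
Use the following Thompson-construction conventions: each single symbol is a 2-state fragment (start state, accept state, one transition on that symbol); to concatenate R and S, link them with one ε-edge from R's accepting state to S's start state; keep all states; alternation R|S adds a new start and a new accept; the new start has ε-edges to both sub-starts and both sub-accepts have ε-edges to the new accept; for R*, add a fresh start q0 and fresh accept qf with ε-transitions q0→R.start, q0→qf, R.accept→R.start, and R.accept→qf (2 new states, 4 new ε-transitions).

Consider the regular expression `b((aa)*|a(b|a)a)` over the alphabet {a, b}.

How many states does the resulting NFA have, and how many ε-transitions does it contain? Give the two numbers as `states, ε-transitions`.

20, 16

Recursing over subexpressions:
Each of the 7 symbol leaves contributes 2 states and 0 ε-transitions.
  aa : 4 states, 1 ε-transition
  (aa)* : 6 states, 5 ε-transitions
  b|a : 6 states, 4 ε-transitions
  a(b|a)a : 10 states, 6 ε-transitions
  (aa)*|a(b|a)a : 18 states, 15 ε-transitions
  b((aa)*|a(b|a)a) : 20 states, 16 ε-transitions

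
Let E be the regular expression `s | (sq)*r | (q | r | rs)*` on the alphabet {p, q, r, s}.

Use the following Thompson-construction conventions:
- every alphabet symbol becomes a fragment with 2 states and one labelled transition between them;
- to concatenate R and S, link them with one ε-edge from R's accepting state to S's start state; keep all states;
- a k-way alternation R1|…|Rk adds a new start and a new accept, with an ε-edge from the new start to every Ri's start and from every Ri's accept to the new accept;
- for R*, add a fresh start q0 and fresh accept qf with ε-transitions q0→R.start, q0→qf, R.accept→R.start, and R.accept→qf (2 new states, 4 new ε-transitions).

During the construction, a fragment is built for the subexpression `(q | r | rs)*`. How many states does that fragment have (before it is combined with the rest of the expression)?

Fragment for `(q | r | rs)*`:
Each of the 4 symbol leaves contributes a 2-state fragment.
  rs → 4 states
  q | r | rs → 10 states
  (q | r | rs)* → 12 states

12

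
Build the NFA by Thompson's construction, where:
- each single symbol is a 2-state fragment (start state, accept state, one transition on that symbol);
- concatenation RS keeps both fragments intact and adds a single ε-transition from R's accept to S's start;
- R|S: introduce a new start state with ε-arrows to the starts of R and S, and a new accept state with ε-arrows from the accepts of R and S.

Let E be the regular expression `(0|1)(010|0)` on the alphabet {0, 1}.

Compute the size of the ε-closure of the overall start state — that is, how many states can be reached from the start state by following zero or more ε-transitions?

3

Work bottom-up. For each fragment F, track |ε-closure(F.start)| and whether F's accept lies in that closure (i.e. whether F accepts ε). A single-symbol fragment has closure size 1 and does not accept ε.
  0|1 — |ε-closure| = 1 + 1 + 1 = 3 (the new accept is not ε-reachable since no branch accepts ε)
  010 — same as the first factor's closure: |ε-closure| = 1
  010|0 — new start ε-reaches every alternative's start; none of them accept ε, so the new accept is not reached: |ε-closure| = 1 + 1 + 1 = 3
  (0|1)(010|0) — same as the first factor's closure: |ε-closure| = 3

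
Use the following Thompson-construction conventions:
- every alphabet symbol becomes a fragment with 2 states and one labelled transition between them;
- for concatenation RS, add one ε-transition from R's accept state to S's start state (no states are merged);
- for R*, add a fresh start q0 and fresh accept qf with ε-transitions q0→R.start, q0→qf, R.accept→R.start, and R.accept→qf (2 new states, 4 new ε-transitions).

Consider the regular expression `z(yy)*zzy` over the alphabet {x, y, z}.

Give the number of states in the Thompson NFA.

By structural recursion:
Each of the 6 symbol leaves contributes a 2-state fragment.
  yy : 4 states
  (yy)* : 6 states
  z(yy)*zzy : 14 states

14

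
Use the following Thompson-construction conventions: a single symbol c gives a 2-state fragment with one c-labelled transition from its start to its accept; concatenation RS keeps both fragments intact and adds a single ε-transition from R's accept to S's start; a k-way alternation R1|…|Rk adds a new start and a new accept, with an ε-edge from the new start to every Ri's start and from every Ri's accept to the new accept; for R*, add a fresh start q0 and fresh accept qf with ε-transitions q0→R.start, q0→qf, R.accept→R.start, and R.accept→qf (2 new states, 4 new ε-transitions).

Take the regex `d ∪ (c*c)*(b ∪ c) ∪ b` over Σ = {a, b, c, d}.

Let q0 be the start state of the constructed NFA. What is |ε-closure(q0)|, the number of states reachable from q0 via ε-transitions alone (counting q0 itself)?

12

Let C(F) = |ε-closure(F.start)| within fragment F, and note whether F accepts ε. Symbol fragments have C = 1 and do not accept ε. Then:
  c* : new start has ε-edges to the inner start and to the new accept, so |closure| = 2 + 1 = 3
  c*c : |closure| = 3 + 1 = 4 (closure spills across the concat boundary because the left factor accepts ε)
  (c*c)* : new start has ε-edges to the inner start and to the new accept, so |closure| = 2 + 4 = 6
  b ∪ c : new start ε-reaches every alternative's start; none of them accept ε, so the new accept is not reached: |closure| = 1 + 1 + 1 = 3
  (c*c)*(b ∪ c) : |closure| = 6 + 3 = 9 (closure spills across the concat boundary because the left factor accepts ε)
  d ∪ (c*c)*(b ∪ c) ∪ b : new start ε-reaches every alternative's start; none of them accept ε, so the new accept is not reached: |closure| = 1 + 1 + 9 + 1 = 12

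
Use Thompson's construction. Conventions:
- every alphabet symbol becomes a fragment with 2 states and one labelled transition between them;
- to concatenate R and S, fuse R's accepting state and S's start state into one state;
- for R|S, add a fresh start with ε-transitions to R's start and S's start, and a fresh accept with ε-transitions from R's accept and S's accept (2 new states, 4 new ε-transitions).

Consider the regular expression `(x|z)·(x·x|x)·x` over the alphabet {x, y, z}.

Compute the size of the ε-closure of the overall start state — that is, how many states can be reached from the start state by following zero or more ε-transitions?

3

Compute the ε-closure size of each fragment's start state recursively; a symbol fragment's start has no outgoing ε-edge, so its closure is just itself (size 1).
  x|z : C = 1 + 1 + 1 = 3 (the new accept is not ε-reachable since no branch accepts ε)
  x·x : C equals the left operand's closure size = 1 (its accept is not ε-reachable, so the closure stops there)
  x·x|x : new start ε-reaches every alternative's start; none of them accept ε, so the new accept is not reached: C = 1 + 1 + 1 = 3
  (x|z)·(x·x|x)·x : C equals the left operand's closure size = 3 (its accept is not ε-reachable, so the closure stops there)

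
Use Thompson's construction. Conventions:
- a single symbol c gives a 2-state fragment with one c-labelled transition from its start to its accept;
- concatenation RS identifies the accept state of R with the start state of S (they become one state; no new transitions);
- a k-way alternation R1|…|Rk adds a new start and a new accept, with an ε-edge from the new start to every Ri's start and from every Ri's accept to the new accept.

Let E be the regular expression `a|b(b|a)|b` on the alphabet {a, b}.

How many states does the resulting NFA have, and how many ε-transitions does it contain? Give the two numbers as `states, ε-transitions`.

Bottom-up over the parse tree:
Each of the 5 symbol leaves contributes 2 states and 0 ε-transitions.
  b|a = 6 states, 4 ε-transitions
  b(b|a) = 7 states, 4 ε-transitions
  a|b(b|a)|b = 13 states, 10 ε-transitions

13, 10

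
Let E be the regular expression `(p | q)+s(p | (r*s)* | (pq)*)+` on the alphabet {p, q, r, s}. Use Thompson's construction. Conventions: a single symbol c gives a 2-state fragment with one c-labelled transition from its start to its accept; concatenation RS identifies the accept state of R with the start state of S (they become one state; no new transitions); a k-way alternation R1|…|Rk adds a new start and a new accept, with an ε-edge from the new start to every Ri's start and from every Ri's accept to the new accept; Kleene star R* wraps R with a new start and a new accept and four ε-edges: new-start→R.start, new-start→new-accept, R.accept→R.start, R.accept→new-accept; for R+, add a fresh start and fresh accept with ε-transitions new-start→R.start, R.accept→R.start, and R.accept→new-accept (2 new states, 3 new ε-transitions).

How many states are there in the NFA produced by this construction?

26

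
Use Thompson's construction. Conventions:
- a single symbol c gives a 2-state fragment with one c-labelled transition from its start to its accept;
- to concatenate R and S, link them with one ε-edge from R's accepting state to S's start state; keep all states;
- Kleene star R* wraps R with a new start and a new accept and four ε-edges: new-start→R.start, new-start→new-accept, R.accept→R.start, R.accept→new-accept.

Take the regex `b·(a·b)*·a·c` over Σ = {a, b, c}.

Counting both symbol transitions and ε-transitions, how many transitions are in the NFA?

13

Recursing over subexpressions:
Each of the 5 symbol leaves contributes 1 transition (1 symbol, 0 ε).
  a·b → 3 transitions (2 symbol, 1 ε)
  (a·b)* → 7 transitions (2 symbol, 5 ε)
  b·(a·b)*·a·c → 13 transitions (5 symbol, 8 ε)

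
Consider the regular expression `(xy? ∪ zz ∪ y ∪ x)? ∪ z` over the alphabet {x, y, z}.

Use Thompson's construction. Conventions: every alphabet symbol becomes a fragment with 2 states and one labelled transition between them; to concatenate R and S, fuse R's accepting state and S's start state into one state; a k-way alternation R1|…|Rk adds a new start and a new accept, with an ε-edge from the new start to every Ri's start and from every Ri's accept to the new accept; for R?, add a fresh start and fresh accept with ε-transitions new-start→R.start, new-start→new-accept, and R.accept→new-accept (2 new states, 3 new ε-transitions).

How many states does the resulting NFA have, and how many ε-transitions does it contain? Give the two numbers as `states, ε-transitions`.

20, 18

Per subexpression:
Each of the 7 symbol leaves contributes 2 states and 0 ε-transitions.
  y? → 4 states, 3 ε-transitions
  xy? → 5 states, 3 ε-transitions
  zz → 3 states, 0 ε-transitions
  xy? ∪ zz ∪ y ∪ x → 14 states, 11 ε-transitions
  (xy? ∪ zz ∪ y ∪ x)? → 16 states, 14 ε-transitions
  (xy? ∪ zz ∪ y ∪ x)? ∪ z → 20 states, 18 ε-transitions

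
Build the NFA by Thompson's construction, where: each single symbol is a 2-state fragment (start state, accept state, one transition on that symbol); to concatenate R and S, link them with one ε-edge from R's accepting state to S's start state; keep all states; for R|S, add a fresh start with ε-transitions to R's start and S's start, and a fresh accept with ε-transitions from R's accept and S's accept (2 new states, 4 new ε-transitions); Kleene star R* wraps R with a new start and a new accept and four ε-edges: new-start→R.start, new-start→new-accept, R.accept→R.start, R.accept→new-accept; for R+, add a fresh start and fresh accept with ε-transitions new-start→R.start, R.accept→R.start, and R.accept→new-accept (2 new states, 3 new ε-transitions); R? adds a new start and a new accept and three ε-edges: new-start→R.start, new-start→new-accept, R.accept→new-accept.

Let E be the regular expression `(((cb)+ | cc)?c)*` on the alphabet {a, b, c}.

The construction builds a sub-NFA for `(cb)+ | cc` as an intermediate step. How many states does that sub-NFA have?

12

Fragment for `(cb)+ | cc`:
Each of the 4 symbol leaves contributes a 2-state fragment.
  cb = 4 states
  (cb)+ = 6 states
  cc = 4 states
  (cb)+ | cc = 12 states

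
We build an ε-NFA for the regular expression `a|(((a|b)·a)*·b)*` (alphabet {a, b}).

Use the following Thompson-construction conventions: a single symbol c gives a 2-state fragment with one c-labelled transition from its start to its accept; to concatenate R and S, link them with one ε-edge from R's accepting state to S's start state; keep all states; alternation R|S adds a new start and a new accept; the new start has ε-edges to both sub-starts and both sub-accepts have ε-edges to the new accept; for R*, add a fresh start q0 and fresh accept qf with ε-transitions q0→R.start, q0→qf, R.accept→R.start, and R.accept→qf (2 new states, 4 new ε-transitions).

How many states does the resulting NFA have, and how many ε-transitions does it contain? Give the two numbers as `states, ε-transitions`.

18, 18

Per subexpression:
Each of the 5 symbol leaves contributes 2 states and 0 ε-transitions.
  a|b : 6 states, 4 ε-transitions
  (a|b)·a : 8 states, 5 ε-transitions
  ((a|b)·a)* : 10 states, 9 ε-transitions
  ((a|b)·a)*·b : 12 states, 10 ε-transitions
  (((a|b)·a)*·b)* : 14 states, 14 ε-transitions
  a|(((a|b)·a)*·b)* : 18 states, 18 ε-transitions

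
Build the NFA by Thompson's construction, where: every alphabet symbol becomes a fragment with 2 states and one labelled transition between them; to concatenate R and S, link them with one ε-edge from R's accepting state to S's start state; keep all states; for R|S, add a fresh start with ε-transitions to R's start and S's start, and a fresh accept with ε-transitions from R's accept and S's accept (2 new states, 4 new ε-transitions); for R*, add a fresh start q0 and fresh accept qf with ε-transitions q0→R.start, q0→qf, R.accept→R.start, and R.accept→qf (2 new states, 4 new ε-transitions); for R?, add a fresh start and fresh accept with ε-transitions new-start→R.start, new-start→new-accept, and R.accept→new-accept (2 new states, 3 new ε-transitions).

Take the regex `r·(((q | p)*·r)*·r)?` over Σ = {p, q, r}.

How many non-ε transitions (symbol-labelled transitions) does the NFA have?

Building bottom-up:
Each of the 5 symbol leaves contributes exactly 1 symbol transition.
  q | p = 2 symbol transitions
  (q | p)* = 2 symbol transitions
  (q | p)*·r = 3 symbol transitions
  ((q | p)*·r)* = 3 symbol transitions
  ((q | p)*·r)*·r = 4 symbol transitions
  (((q | p)*·r)*·r)? = 4 symbol transitions
  r·(((q | p)*·r)*·r)? = 5 symbol transitions

5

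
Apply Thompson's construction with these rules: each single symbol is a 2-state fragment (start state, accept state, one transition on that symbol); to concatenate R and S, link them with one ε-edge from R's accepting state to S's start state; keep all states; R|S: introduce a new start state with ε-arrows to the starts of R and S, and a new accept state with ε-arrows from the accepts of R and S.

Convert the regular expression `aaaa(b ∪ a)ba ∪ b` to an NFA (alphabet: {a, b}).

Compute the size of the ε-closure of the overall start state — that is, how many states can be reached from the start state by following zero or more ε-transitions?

3

Compute the ε-closure size of each fragment's start state recursively; a symbol fragment's start has no outgoing ε-edge, so its closure is just itself (size 1).
  b ∪ a : |closure| = 1 + 1 + 1 = 3 (the new accept is not ε-reachable since no branch accepts ε)
  aaaa(b ∪ a)ba : same as the first factor's closure: |closure| = 1
  aaaa(b ∪ a)ba ∪ b : |closure| = 1 + 1 + 1 = 3 (the new accept is not ε-reachable since no branch accepts ε)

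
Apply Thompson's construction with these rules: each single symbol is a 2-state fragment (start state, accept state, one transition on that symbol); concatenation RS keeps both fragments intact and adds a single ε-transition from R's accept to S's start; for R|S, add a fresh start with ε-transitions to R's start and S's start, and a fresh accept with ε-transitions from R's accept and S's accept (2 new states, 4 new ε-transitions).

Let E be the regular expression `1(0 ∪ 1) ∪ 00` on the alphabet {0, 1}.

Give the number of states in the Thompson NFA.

By structural recursion:
Each of the 5 symbol leaves contributes a 2-state fragment.
  0 ∪ 1 → 6 states
  1(0 ∪ 1) → 8 states
  00 → 4 states
  1(0 ∪ 1) ∪ 00 → 14 states

14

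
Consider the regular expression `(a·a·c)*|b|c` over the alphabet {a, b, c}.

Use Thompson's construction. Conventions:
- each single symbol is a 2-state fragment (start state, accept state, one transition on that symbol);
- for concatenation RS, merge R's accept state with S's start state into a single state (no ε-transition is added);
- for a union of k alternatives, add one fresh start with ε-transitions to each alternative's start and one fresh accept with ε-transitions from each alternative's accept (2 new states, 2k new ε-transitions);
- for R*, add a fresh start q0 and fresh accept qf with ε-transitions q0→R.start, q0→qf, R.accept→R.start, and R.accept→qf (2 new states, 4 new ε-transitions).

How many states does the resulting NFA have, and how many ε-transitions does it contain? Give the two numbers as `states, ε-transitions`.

Recursing over subexpressions:
Each of the 5 symbol leaves contributes 2 states and 0 ε-transitions.
  a·a·c — 4 states, 0 ε-transitions
  (a·a·c)* — 6 states, 4 ε-transitions
  (a·a·c)*|b|c — 12 states, 10 ε-transitions

12, 10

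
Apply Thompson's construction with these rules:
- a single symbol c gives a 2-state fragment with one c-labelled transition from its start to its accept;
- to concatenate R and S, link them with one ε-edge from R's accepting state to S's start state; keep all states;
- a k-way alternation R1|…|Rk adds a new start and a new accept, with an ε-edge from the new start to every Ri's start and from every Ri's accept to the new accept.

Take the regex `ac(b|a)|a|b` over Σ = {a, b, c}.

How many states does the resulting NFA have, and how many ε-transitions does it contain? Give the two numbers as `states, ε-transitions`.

By structural recursion:
Each of the 6 symbol leaves contributes 2 states and 0 ε-transitions.
  b|a — 6 states, 4 ε-transitions
  ac(b|a) — 10 states, 6 ε-transitions
  ac(b|a)|a|b — 16 states, 12 ε-transitions

16, 12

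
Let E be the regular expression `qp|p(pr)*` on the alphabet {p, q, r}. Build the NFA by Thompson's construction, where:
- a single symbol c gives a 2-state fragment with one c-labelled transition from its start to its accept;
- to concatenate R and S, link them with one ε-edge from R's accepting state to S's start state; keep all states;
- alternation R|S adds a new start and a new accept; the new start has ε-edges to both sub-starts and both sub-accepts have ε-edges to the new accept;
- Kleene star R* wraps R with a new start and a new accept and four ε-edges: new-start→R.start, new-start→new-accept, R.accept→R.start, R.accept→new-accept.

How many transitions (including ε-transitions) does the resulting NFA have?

By structural recursion:
Each of the 5 symbol leaves contributes 1 transition (1 symbol, 0 ε).
  qp — 3 transitions (2 symbol, 1 ε)
  pr — 3 transitions (2 symbol, 1 ε)
  (pr)* — 7 transitions (2 symbol, 5 ε)
  p(pr)* — 9 transitions (3 symbol, 6 ε)
  qp|p(pr)* — 16 transitions (5 symbol, 11 ε)

16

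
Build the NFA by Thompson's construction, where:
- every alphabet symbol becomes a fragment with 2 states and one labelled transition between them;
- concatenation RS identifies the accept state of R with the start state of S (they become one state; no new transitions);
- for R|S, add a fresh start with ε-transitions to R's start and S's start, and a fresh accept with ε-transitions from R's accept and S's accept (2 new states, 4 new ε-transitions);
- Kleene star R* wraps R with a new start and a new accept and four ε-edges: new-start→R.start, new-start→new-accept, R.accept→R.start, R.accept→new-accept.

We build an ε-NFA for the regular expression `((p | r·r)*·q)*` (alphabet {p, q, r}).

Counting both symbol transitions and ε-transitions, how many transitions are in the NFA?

16

Bottom-up over the parse tree:
Each of the 4 symbol leaves contributes 1 transition (1 symbol, 0 ε).
  r·r → 2 transitions (2 symbol, 0 ε)
  p | r·r → 7 transitions (3 symbol, 4 ε)
  (p | r·r)* → 11 transitions (3 symbol, 8 ε)
  (p | r·r)*·q → 12 transitions (4 symbol, 8 ε)
  ((p | r·r)*·q)* → 16 transitions (4 symbol, 12 ε)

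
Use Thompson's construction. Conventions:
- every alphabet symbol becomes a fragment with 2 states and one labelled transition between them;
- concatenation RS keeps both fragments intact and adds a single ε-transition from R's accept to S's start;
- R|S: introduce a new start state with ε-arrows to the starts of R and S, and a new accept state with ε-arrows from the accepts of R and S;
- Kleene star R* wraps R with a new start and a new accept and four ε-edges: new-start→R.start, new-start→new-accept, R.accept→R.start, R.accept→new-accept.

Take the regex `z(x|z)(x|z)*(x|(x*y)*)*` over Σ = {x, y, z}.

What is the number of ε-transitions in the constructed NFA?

32

By structural recursion:
Each of the 8 symbol leaves contributes 0 ε-transitions.
  x|z = 4 ε-transitions
  x|z = 4 ε-transitions
  (x|z)* = 8 ε-transitions
  x* = 4 ε-transitions
  x*y = 5 ε-transitions
  (x*y)* = 9 ε-transitions
  x|(x*y)* = 13 ε-transitions
  (x|(x*y)*)* = 17 ε-transitions
  z(x|z)(x|z)*(x|(x*y)*)* = 32 ε-transitions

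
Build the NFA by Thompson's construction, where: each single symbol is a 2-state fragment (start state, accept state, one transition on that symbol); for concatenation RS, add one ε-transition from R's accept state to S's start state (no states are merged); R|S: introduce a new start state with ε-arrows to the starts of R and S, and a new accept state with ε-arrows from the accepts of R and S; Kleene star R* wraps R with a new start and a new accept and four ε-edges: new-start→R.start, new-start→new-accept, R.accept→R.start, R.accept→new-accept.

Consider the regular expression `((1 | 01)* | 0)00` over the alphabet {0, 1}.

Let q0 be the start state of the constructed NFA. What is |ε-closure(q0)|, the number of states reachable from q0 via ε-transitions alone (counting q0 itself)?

Compute the ε-closure size of each fragment's start state recursively; a symbol fragment's start has no outgoing ε-edge, so its closure is just itself (size 1).
  01 → C equals the left operand's closure size = 1 (its accept is not ε-reachable, so the closure stops there)
  1 | 01 → C = 1 + 1 + 1 = 3 (the new accept is not ε-reachable since no branch accepts ε)
  (1 | 01)* → the star's fresh start ε-reaches both the body's start and the fresh accept: C = 2 + 3 = 5
  (1 | 01)* | 0 → new start ε-reaches every alternative's start; at least one alternative accepts ε, so the union's new accept is reached too: C = 1 + 5 + 1 + 1 = 8
  ((1 | 01)* | 0)00 → C = 8 + 1 = 9 (closure spills across the concat boundary because the left factor accepts ε)

9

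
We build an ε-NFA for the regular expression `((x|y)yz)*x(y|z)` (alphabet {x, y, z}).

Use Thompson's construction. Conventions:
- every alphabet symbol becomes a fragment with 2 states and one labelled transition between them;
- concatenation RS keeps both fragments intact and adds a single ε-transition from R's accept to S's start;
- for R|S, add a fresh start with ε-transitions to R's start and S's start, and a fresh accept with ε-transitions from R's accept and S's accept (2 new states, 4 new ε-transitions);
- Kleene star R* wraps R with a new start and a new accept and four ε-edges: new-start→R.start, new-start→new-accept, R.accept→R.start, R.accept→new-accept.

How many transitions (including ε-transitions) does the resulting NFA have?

Building bottom-up:
Each of the 7 symbol leaves contributes 1 transition (1 symbol, 0 ε).
  x|y → 6 transitions (2 symbol, 4 ε)
  (x|y)yz → 10 transitions (4 symbol, 6 ε)
  ((x|y)yz)* → 14 transitions (4 symbol, 10 ε)
  y|z → 6 transitions (2 symbol, 4 ε)
  ((x|y)yz)*x(y|z) → 23 transitions (7 symbol, 16 ε)

23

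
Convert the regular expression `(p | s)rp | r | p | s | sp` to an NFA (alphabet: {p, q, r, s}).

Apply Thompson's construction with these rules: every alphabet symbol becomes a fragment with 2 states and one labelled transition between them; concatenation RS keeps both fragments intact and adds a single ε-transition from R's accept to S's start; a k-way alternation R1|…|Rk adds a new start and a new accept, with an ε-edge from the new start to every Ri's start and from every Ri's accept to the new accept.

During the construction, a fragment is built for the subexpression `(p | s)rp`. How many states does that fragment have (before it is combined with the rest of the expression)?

Fragment for `(p | s)rp`:
Each of the 4 symbol leaves contributes a 2-state fragment.
  p | s = 6 states
  (p | s)rp = 10 states

10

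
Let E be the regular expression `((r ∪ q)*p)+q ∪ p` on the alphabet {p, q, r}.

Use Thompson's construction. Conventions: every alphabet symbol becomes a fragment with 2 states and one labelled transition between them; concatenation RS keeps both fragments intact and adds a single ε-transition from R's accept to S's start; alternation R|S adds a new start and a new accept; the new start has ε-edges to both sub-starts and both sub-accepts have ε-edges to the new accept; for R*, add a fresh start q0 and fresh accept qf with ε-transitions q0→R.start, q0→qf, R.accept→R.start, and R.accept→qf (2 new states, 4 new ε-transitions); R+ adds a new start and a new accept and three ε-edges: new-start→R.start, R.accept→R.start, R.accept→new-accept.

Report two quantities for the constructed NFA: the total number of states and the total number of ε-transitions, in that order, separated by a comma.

By structural recursion:
Each of the 5 symbol leaves contributes 2 states and 0 ε-transitions.
  r ∪ q → 6 states, 4 ε-transitions
  (r ∪ q)* → 8 states, 8 ε-transitions
  (r ∪ q)*p → 10 states, 9 ε-transitions
  ((r ∪ q)*p)+ → 12 states, 12 ε-transitions
  ((r ∪ q)*p)+q → 14 states, 13 ε-transitions
  ((r ∪ q)*p)+q ∪ p → 18 states, 17 ε-transitions

18, 17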